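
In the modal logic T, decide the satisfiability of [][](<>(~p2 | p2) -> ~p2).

1. [][](<>(~p2 | p2) -> ~p2), 0
2. [](<>(~p2 | p2) -> ~p2), 0
3. <>(~p2 | p2) -> ~p2, 0
4. ~p2, 0
Accessibility: 0R0

Yes, satisfiable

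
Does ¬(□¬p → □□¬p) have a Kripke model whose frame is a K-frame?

1. ¬(□¬p → □□¬p), w0
2. □¬p, w0
3. ¬□□¬p, w0
4. ¬□¬p, w1
5. ¬p, w1
6. p, w2
Accessibility: w0Rw1, w1Rw2

Satisfiable (open branch found)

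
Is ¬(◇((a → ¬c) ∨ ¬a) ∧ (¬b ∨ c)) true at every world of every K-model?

Tableau for the negation ◇((a → ¬c) ∨ ¬a) ∧ (¬b ∨ c):
1. ◇((a → ¬c) ∨ ¬a) ∧ (¬b ∨ c), w0
2. ◇((a → ¬c) ∨ ¬a), w0
3. ¬b ∨ c, w0
4. c, w0
5. (a → ¬c) ∨ ¬a, w1
6. ¬a, w1
Accessibility: w0Rw1
The negation has an open branch (countermodel exists).

Not valid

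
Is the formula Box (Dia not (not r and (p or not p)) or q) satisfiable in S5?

1. Box (Dia not (not r and (p or not p)) or q), w0
2. Dia not (not r and (p or not p)) or q, w0
3. q, w0
Accessibility: w0Rw0

Satisfiable (open branch found)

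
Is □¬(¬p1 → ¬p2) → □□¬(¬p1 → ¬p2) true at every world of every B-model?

Invalid (countermodel exists)

Tableau for the negation ¬(□¬(¬p1 → ¬p2) → □□¬(¬p1 → ¬p2)):
1. ¬(□¬(¬p1 → ¬p2) → □□¬(¬p1 → ¬p2)), u
2. □¬(¬p1 → ¬p2), u   [¬→-rule on 1]
3. ¬□□¬(¬p1 → ¬p2), u   [¬→-rule on 1]
4. ¬(¬p1 → ¬p2), u   [□-rule on 2 via uRu]
5. ¬p1, u   [¬→-rule on 4]
6. p2, u   [¬→-rule on 4]
7. ¬□¬(¬p1 → ¬p2), v   [¬□-rule on 3: fresh world v, uRv]
8. ¬(¬p1 → ¬p2), v   [□-rule on 2 via uRv]
9. ¬p1, v   [¬→-rule on 8]
10. p2, v   [¬→-rule on 8]
11. ¬p1 → ¬p2, w   [¬□-rule on 7: fresh world w, vRw]
12. ¬p2, w   [→-rule on 11 (branches; this branch)]
Accessibility: uRu, uRv, vRu, vRv, vRw, wRv, wRw
The negation has an open branch (countermodel exists).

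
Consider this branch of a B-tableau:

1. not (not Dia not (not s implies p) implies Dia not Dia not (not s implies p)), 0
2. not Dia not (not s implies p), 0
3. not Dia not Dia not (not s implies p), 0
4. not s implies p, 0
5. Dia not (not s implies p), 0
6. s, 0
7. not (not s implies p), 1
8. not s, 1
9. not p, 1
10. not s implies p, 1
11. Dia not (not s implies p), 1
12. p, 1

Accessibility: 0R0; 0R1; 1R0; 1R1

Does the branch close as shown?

Both p and not p appear at 1.

Closed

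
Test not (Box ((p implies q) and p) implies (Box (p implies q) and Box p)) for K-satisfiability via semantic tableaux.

Unsatisfiable (every branch closes)

1. not (Box ((p implies q) and p) implies (Box (p implies q) and Box p)), u
2. Box ((p implies q) and p), u   [neg-implies-rule on 1]
3. not (Box (p implies q) and Box p), u   [neg-implies-rule on 1]
4. not Box (p implies q), u   [neg-and-rule on 3 (branches; this branch)]
5. not (p implies q), v   [neg-Box-rule on 4: fresh world v, uRv]
6. p, v   [neg-implies-rule on 5]
7. not q, v   [neg-implies-rule on 5]
8. (p implies q) and p, v   [Box-rule on 2 via uRv]
9. p implies q, v   [and-rule on 8]
10. q, v   [implies-rule on 9 (branches; this branch)]
Accessibility: uRv
Branch closes: q and not q both at v.
Every branch closes; the branch above is one of them.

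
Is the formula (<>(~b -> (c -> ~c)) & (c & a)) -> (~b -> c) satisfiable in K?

1. (<>(~b -> (c -> ~c)) & (c & a)) -> (~b -> c), w0
2. ~b -> c, w0
3. c, w0

Satisfiable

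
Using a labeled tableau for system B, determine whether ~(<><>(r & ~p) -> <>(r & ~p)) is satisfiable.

1. ~(<><>(r & ~p) -> <>(r & ~p)), u
2. <><>(r & ~p), u
3. ~<>(r & ~p), u
4. ~(r & ~p), u
5. p, u
6. <>(r & ~p), v
7. ~(r & ~p), v
8. p, v
9. r & ~p, w
10. r, w
11. ~p, w
Accessibility: uRu, uRv, vRu, vRv, vRw, wRv, wRw

Satisfiable (open branch found)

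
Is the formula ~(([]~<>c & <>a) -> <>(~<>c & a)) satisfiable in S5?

1. ~(([]~<>c & <>a) -> <>(~<>c & a)), w0
2. []~<>c & <>a, w0   [~->-rule on 1]
3. ~<>(~<>c & a), w0   [~->-rule on 1]
4. []~<>c, w0   [&-rule on 2]
5. <>a, w0   [&-rule on 2]
6. ~(~<>c & a), w0   [~<>-rule on 3 via w0Rw0]
7. ~<>c, w0   [[]-rule on 4 via w0Rw0]
8. ~c, w0   [~<>-rule on 7 via w0Rw0]
9. ~a, w0   [~&-rule on 6 (branches; this branch)]
10. a, w1   [<>-rule on 5: fresh world w1, w0Rw1]
11. ~(~<>c & a), w1   [~<>-rule on 3 via w0Rw1]
12. ~<>c, w1   [[]-rule on 4 via w0Rw1]
13. ~c, w1   [~<>-rule on 7 via w0Rw1]
14. <>c, w1   [~&-rule on 11 (branches; this branch)]
15. c, w2   [<>-rule on 14: fresh world w2, w1Rw2]
16. ~(~<>c & a), w2   [~<>-rule on 3 via w0Rw2]
17. ~<>c, w2   [[]-rule on 4 via w0Rw2]
18. ~c, w2   [~<>-rule on 7 via w0Rw2]
Accessibility: w0Rw0, w0Rw1, w0Rw2, w1Rw0, w1Rw1, w1Rw2, w2Rw0, w2Rw1, w2Rw2
Branch closes: c and ~c both at w2.
Every branch closes; the branch above is one of them.

Unsatisfiable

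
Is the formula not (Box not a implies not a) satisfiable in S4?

1. not (Box not a implies not a), w0
2. Box not a, w0
3. a, w0
4. not a, w0
Accessibility: w0Rw0
Branch closes: a and not a both at w0.
Every branch closes; the branch above is one of them.

Unsatisfiable (every branch closes)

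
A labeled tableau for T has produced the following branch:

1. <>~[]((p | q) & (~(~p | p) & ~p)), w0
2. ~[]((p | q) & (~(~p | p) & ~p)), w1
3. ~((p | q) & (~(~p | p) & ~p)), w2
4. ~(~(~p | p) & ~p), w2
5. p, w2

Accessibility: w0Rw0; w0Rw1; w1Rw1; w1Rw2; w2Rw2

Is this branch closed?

No atom appears with both signs at the same world.

Not closed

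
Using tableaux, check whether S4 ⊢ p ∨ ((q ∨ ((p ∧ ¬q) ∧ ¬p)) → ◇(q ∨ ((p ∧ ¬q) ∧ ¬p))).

Valid in S4

Tableau for the negation ¬(p ∨ ((q ∨ ((p ∧ ¬q) ∧ ¬p)) → ◇(q ∨ ((p ∧ ¬q) ∧ ¬p)))):
1. ¬(p ∨ ((q ∨ ((p ∧ ¬q) ∧ ¬p)) → ◇(q ∨ ((p ∧ ¬q) ∧ ¬p)))), u
2. ¬p, u
3. ¬((q ∨ ((p ∧ ¬q) ∧ ¬p)) → ◇(q ∨ ((p ∧ ¬q) ∧ ¬p))), u
4. q ∨ ((p ∧ ¬q) ∧ ¬p), u
5. ¬◇(q ∨ ((p ∧ ¬q) ∧ ¬p)), u
6. ¬(q ∨ ((p ∧ ¬q) ∧ ¬p)), u
7. ¬q, u
8. ¬((p ∧ ¬q) ∧ ¬p), u
9. (p ∧ ¬q) ∧ ¬p, u
10. p ∧ ¬q, u
11. p, u
Accessibility: uRu
Branch closes: p and ¬p both at u.
Every branch of the negation's tableau closes; the branch above is one of them.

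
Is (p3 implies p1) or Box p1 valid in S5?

Tableau for the negation not ((p3 implies p1) or Box p1):
1. not ((p3 implies p1) or Box p1), 0
2. not (p3 implies p1), 0
3. not Box p1, 0
4. p3, 0
5. not p1, 0
6. not p1, 1
Accessibility: 0R0, 0R1, 1R0, 1R1
The negation has an open branch (countermodel exists).

No, not valid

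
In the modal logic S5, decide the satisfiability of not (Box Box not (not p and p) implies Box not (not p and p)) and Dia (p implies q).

No, unsatisfiable

1. not (Box Box not (not p and p) implies Box not (not p and p)) and Dia (p implies q), 0
2. not (Box Box not (not p and p) implies Box not (not p and p)), 0
3. Dia (p implies q), 0
4. Box Box not (not p and p), 0
5. not Box not (not p and p), 0
6. Box not (not p and p), 0
7. not (not p and p), 0
8. not p, 0
9. p implies q, 1
10. Box not (not p and p), 1
11. not (not p and p), 1
12. q, 1
13. not p, 1
14. not p and p, 2
15. not p, 2
16. p, 2
Accessibility: 0R0, 0R1, 0R2, 1R0, 1R1, 1R2, 2R0, 2R1, 2R2
Branch closes: p and not p both at 2.
All branches of the tableau close; one closing branch shown above.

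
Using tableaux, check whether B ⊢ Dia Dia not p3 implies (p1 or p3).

Tableau for the negation not (Dia Dia not p3 implies (p1 or p3)):
1. not (Dia Dia not p3 implies (p1 or p3)), w0
2. Dia Dia not p3, w0
3. not (p1 or p3), w0
4. not p1, w0
5. not p3, w0
6. Dia not p3, w1
7. not p3, w2
Accessibility: w0Rw0, w0Rw1, w1Rw0, w1Rw1, w1Rw2, w2Rw1, w2Rw2
The negation has an open branch (countermodel exists).

Invalid (countermodel exists)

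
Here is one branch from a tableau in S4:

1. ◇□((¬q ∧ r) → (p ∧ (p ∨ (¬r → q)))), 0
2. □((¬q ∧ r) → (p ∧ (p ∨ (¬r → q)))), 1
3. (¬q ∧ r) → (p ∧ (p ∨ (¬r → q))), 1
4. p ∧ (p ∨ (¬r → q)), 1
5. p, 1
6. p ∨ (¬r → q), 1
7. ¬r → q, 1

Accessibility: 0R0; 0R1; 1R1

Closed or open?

Not closed

No world carries both an atom and its negation.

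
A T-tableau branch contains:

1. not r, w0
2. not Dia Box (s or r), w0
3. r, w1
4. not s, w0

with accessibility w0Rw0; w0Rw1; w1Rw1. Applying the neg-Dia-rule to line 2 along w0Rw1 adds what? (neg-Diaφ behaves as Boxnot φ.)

not Box (s or r), w1

neg-Diaφ behaves as Boxnot φ: propagate the negated body to each accessible world.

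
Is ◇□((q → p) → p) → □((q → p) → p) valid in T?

Invalid (countermodel exists)

Tableau for the negation ¬(◇□((q → p) → p) → □((q → p) → p)):
1. ¬(◇□((q → p) → p) → □((q → p) → p)), w0
2. ◇□((q → p) → p), w0
3. ¬□((q → p) → p), w0
4. □((q → p) → p), w1
5. (q → p) → p, w1
6. p, w1
7. ¬((q → p) → p), w2
8. q → p, w2
9. ¬p, w2
10. ¬q, w2
Accessibility: w0Rw0, w0Rw1, w0Rw2, w1Rw1, w2Rw2
The negation has an open branch (countermodel exists).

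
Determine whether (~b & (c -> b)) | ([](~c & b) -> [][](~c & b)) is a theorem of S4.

Tableau for the negation ~((~b & (c -> b)) | ([](~c & b) -> [][](~c & b))):
1. ~((~b & (c -> b)) | ([](~c & b) -> [][](~c & b))), 0
2. ~(~b & (c -> b)), 0   [~|-rule on 1]
3. ~([](~c & b) -> [][](~c & b)), 0   [~|-rule on 1]
4. [](~c & b), 0   [~->-rule on 3]
5. ~[][](~c & b), 0   [~->-rule on 3]
6. ~c & b, 0   [[]-rule on 4 via 0R0]
7. ~c, 0   [&-rule on 6]
8. b, 0   [&-rule on 6]
9. ~[](~c & b), 1   [~[]-rule on 5: fresh world 1, 0R1]
10. ~c & b, 1   [[]-rule on 4 via 0R1]
11. ~c, 1   [&-rule on 10]
12. b, 1   [&-rule on 10]
13. ~(~c & b), 2   [~[]-rule on 9: fresh world 2, 1R2]
14. ~c & b, 2   [[]-rule on 4 via 0R2]
15. ~c, 2   [&-rule on 14]
16. b, 2   [&-rule on 14]
17. ~b, 2   [~&-rule on 13 (branches; this branch)]
Accessibility: 0R0, 0R1, 0R2, 1R1, 1R2, 2R2
Branch closes: b and ~b both at 2.
Every branch of the negation's tableau closes; the branch above is one of them.

Valid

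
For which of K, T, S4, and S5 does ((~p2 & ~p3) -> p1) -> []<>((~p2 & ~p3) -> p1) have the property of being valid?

S5

S4-tableau for the negation ~(((~p2 & ~p3) -> p1) -> []<>((~p2 & ~p3) -> p1)):
1. ~(((~p2 & ~p3) -> p1) -> []<>((~p2 & ~p3) -> p1)), w0
2. (~p2 & ~p3) -> p1, w0
3. ~[]<>((~p2 & ~p3) -> p1), w0
4. p1, w0
5. ~<>((~p2 & ~p3) -> p1), w1
6. ~((~p2 & ~p3) -> p1), w1
7. ~p2 & ~p3, w1
8. ~p1, w1
9. ~p2, w1
10. ~p3, w1
Accessibility: w0Rw0, w0Rw1, w1Rw1
Complete open branch: countermodel on an S4-frame, so not valid in S4, nor in K, T (the same frame is also a K-frame and a T-frame).
S5-tableau for the negation ~(((~p2 & ~p3) -> p1) -> []<>((~p2 & ~p3) -> p1)):
1. ~(((~p2 & ~p3) -> p1) -> []<>((~p2 & ~p3) -> p1)), w0
2. (~p2 & ~p3) -> p1, w0
3. ~[]<>((~p2 & ~p3) -> p1), w0
4. ~(~p2 & ~p3), w0
5. p3, w0
6. ~<>((~p2 & ~p3) -> p1), w1
7. ~((~p2 & ~p3) -> p1), w0
8. ~p2 & ~p3, w0
9. ~p1, w0
10. ~p2, w0
11. ~p3, w0
Accessibility: w0Rw0, w0Rw1, w1Rw0, w1Rw1
Branch closes: p3 and ~p3 both at w0.
Every branch closes (one shown): valid in S5.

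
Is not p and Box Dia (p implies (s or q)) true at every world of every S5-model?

Tableau for the negation not (not p and Box Dia (p implies (s or q))):
1. not (not p and Box Dia (p implies (s or q))), 0
2. not Box Dia (p implies (s or q)), 0
3. not Dia (p implies (s or q)), 1
4. not (p implies (s or q)), 0
5. p, 0
6. not (s or q), 0
7. not s, 0
8. not q, 0
9. not (p implies (s or q)), 1
10. p, 1
11. not (s or q), 1
12. not s, 1
13. not q, 1
Accessibility: 0R0, 0R1, 1R0, 1R1
The negation has an open branch (countermodel exists).

Not valid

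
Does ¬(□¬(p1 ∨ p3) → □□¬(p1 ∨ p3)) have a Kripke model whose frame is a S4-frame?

1. ¬(□¬(p1 ∨ p3) → □□¬(p1 ∨ p3)), u
2. □¬(p1 ∨ p3), u   [¬→-rule on 1]
3. ¬□□¬(p1 ∨ p3), u   [¬→-rule on 1]
4. ¬(p1 ∨ p3), u   [□-rule on 2 via uRu]
5. ¬p1, u   [¬∨-rule on 4]
6. ¬p3, u   [¬∨-rule on 4]
7. ¬□¬(p1 ∨ p3), v   [¬□-rule on 3: fresh world v, uRv]
8. ¬(p1 ∨ p3), v   [□-rule on 2 via uRv]
9. ¬p1, v   [¬∨-rule on 8]
10. ¬p3, v   [¬∨-rule on 8]
11. p1 ∨ p3, w   [¬□-rule on 7: fresh world w, vRw]
12. ¬(p1 ∨ p3), w   [□-rule on 2 via uRw]
13. ¬p1, w   [¬∨-rule on 12]
14. ¬p3, w   [¬∨-rule on 12]
15. p3, w   [∨-rule on 11 (branches; this branch)]
Accessibility: uRu, uRv, uRw, vRv, vRw, wRw
Branch closes: p3 and ¬p3 both at w.
All branches of the tableau close; one closing branch shown above.

No, unsatisfiable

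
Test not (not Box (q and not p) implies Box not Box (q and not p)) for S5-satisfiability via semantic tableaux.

Unsatisfiable (every branch closes)

1. not (not Box (q and not p) implies Box not Box (q and not p)), w0
2. not Box (q and not p), w0
3. not Box not Box (q and not p), w0
4. not (q and not p), w1
5. p, w1
6. Box (q and not p), w2
7. q and not p, w0
8. q, w0
9. not p, w0
10. q and not p, w1
11. q, w1
12. not p, w1
Accessibility: w0Rw0, w0Rw1, w0Rw2, w1Rw0, w1Rw1, w1Rw2, w2Rw0, w2Rw1, w2Rw2
Branch closes: p and not p both at w1.
(One branch shown.) All branches close.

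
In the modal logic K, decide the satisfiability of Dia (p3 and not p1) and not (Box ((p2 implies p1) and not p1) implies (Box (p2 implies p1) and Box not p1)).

1. Dia (p3 and not p1) and not (Box ((p2 implies p1) and not p1) implies (Box (p2 implies p1) and Box not p1)), 0
2. Dia (p3 and not p1), 0
3. not (Box ((p2 implies p1) and not p1) implies (Box (p2 implies p1) and Box not p1)), 0
4. Box ((p2 implies p1) and not p1), 0
5. not (Box (p2 implies p1) and Box not p1), 0
6. not Box (p2 implies p1), 0
7. p3 and not p1, 1
8. p3, 1
9. not p1, 1
10. (p2 implies p1) and not p1, 1
11. p2 implies p1, 1
12. not p2, 1
13. not (p2 implies p1), 2
14. p2, 2
15. not p1, 2
16. (p2 implies p1) and not p1, 2
17. p2 implies p1, 2
18. p1, 2
Accessibility: 0R1, 0R2
Branch closes: p1 and not p1 both at 2.
All branches of the tableau close; one closing branch shown above.

Unsatisfiable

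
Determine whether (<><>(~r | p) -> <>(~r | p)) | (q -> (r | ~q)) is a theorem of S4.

Valid

Tableau for the negation ~((<><>(~r | p) -> <>(~r | p)) | (q -> (r | ~q))):
1. ~((<><>(~r | p) -> <>(~r | p)) | (q -> (r | ~q))), 0
2. ~(<><>(~r | p) -> <>(~r | p)), 0
3. ~(q -> (r | ~q)), 0
4. <><>(~r | p), 0
5. ~<>(~r | p), 0
6. q, 0
7. ~(r | ~q), 0
8. ~r, 0
9. ~(~r | p), 0
10. r, 0
11. ~p, 0
Accessibility: 0R0
Branch closes: r and ~r both at 0.
Every branch of the negation's tableau closes; the branch above is one of them.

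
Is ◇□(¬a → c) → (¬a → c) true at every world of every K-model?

Tableau for the negation ¬(◇□(¬a → c) → (¬a → c)):
1. ¬(◇□(¬a → c) → (¬a → c)), 0
2. ◇□(¬a → c), 0
3. ¬(¬a → c), 0
4. ¬a, 0
5. ¬c, 0
6. □(¬a → c), 1
Accessibility: 0R1
The negation has an open branch (countermodel exists).

Not valid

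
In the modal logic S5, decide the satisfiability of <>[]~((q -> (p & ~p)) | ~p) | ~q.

Satisfiable

1. <>[]~((q -> (p & ~p)) | ~p) | ~q, u
2. ~q, u   [|-rule on 1 (branches; this branch)]
Accessibility: uRu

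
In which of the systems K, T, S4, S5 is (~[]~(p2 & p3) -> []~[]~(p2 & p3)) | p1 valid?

S5-tableau for the negation ~((~[]~(p2 & p3) -> []~[]~(p2 & p3)) | p1):
1. ~((~[]~(p2 & p3) -> []~[]~(p2 & p3)) | p1), 0
2. ~(~[]~(p2 & p3) -> []~[]~(p2 & p3)), 0   [~|-rule on 1]
3. ~p1, 0   [~|-rule on 1]
4. ~[]~(p2 & p3), 0   [~->-rule on 2]
5. ~[]~[]~(p2 & p3), 0   [~->-rule on 2]
6. p2 & p3, 1   [~[]-rule on 4: fresh world 1, 0R1]
7. p2, 1   [&-rule on 6]
8. p3, 1   [&-rule on 6]
9. []~(p2 & p3), 2   [~[]-rule on 5: fresh world 2, 0R2]
10. ~(p2 & p3), 0   [[]-rule on 9 via 2R0]
11. ~(p2 & p3), 1   [[]-rule on 9 via 2R1]
12. ~(p2 & p3), 2   [[]-rule on 9 via 2R2]
13. ~p3, 0   [~&-rule on 10 (branches; this branch)]
14. ~p3, 1   [~&-rule on 11 (branches; this branch)]
Accessibility: 0R0, 0R1, 0R2, 1R0, 1R1, 1R2, 2R0, 2R1, 2R2
Branch closes: p3 and ~p3 both at 1.
Every branch closes (one shown): valid in S5.
S4-tableau for the negation ~((~[]~(p2 & p3) -> []~[]~(p2 & p3)) | p1):
1. ~((~[]~(p2 & p3) -> []~[]~(p2 & p3)) | p1), 0
2. ~(~[]~(p2 & p3) -> []~[]~(p2 & p3)), 0   [~|-rule on 1]
3. ~p1, 0   [~|-rule on 1]
4. ~[]~(p2 & p3), 0   [~->-rule on 2]
5. ~[]~[]~(p2 & p3), 0   [~->-rule on 2]
6. p2 & p3, 1   [~[]-rule on 4: fresh world 1, 0R1]
7. p2, 1   [&-rule on 6]
8. p3, 1   [&-rule on 6]
9. []~(p2 & p3), 2   [~[]-rule on 5: fresh world 2, 0R2]
10. ~(p2 & p3), 2   [[]-rule on 9 via 2R2]
11. ~p3, 2   [~&-rule on 10 (branches; this branch)]
Accessibility: 0R0, 0R1, 0R2, 1R1, 2R2
Complete open branch: countermodel on an S4-frame, so not valid in S4, nor in K, T (the same frame is also a K-frame and a T-frame).

S5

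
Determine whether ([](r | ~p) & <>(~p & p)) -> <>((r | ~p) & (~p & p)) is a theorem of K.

Tableau for the negation ~(([](r | ~p) & <>(~p & p)) -> <>((r | ~p) & (~p & p))):
1. ~(([](r | ~p) & <>(~p & p)) -> <>((r | ~p) & (~p & p))), w0
2. [](r | ~p) & <>(~p & p), w0
3. ~<>((r | ~p) & (~p & p)), w0
4. [](r | ~p), w0
5. <>(~p & p), w0
6. ~p & p, w1
7. ~p, w1
8. p, w1
Accessibility: w0Rw1
Branch closes: p and ~p both at w1.
All branches of the negation close; one closing branch shown above.

Valid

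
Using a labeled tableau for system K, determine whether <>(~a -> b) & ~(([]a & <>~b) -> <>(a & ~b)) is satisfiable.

1. <>(~a -> b) & ~(([]a & <>~b) -> <>(a & ~b)), w0
2. <>(~a -> b), w0   [&-rule on 1]
3. ~(([]a & <>~b) -> <>(a & ~b)), w0   [&-rule on 1]
4. []a & <>~b, w0   [~->-rule on 3]
5. ~<>(a & ~b), w0   [~->-rule on 3]
6. []a, w0   [&-rule on 4]
7. <>~b, w0   [&-rule on 4]
8. ~a -> b, w1   [<>-rule on 2: fresh world w1, w0Rw1]
9. ~(a & ~b), w1   [~<>-rule on 5 via w0Rw1]
10. a, w1   [[]-rule on 6 via w0Rw1]
11. b, w1   [->-rule on 8 (branches; this branch)]
12. ~b, w2   [<>-rule on 7: fresh world w2, w0Rw2]
13. ~(a & ~b), w2   [~<>-rule on 5 via w0Rw2]
14. a, w2   [[]-rule on 6 via w0Rw2]
15. b, w2   [~&-rule on 13 (branches; this branch)]
Accessibility: w0Rw1, w0Rw2
Branch closes: b and ~b both at w2.
Every branch closes; the branch above is one of them.

Unsatisfiable (every branch closes)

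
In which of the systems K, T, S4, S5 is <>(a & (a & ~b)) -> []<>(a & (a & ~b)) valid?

S5-tableau for the negation ~(<>(a & (a & ~b)) -> []<>(a & (a & ~b))):
1. ~(<>(a & (a & ~b)) -> []<>(a & (a & ~b))), w0
2. <>(a & (a & ~b)), w0
3. ~[]<>(a & (a & ~b)), w0
4. a & (a & ~b), w1
5. a, w1
6. a & ~b, w1
7. ~b, w1
8. ~<>(a & (a & ~b)), w2
9. ~(a & (a & ~b)), w0
10. ~(a & (a & ~b)), w1
11. ~(a & (a & ~b)), w2
12. ~(a & ~b), w0
13. ~(a & ~b), w1
14. ~(a & ~b), w2
15. b, w0
16. b, w1
Accessibility: w0Rw0, w0Rw1, w0Rw2, w1Rw0, w1Rw1, w1Rw2, w2Rw0, w2Rw1, w2Rw2
Branch closes: b and ~b both at w1.
Every branch closes (one shown): valid in S5.
S4-tableau for the negation ~(<>(a & (a & ~b)) -> []<>(a & (a & ~b))):
1. ~(<>(a & (a & ~b)) -> []<>(a & (a & ~b))), w0
2. <>(a & (a & ~b)), w0
3. ~[]<>(a & (a & ~b)), w0
4. a & (a & ~b), w1
5. a, w1
6. a & ~b, w1
7. ~b, w1
8. ~<>(a & (a & ~b)), w2
9. ~(a & (a & ~b)), w2
10. ~(a & ~b), w2
11. b, w2
Accessibility: w0Rw0, w0Rw1, w0Rw2, w1Rw1, w2Rw2
Complete open branch: countermodel on an S4-frame, so not valid in S4, nor in K, T (the same frame is also a K-frame and a T-frame).

S5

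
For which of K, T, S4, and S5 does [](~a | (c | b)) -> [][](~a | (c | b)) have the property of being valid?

T-tableau for the negation ~([](~a | (c | b)) -> [][](~a | (c | b))):
1. ~([](~a | (c | b)) -> [][](~a | (c | b))), 0
2. [](~a | (c | b)), 0   [~->-rule on 1]
3. ~[][](~a | (c | b)), 0   [~->-rule on 1]
4. ~a | (c | b), 0   [[]-rule on 2 via 0R0]
5. c | b, 0   [|-rule on 4 (branches; this branch)]
6. b, 0   [|-rule on 5 (branches; this branch)]
7. ~[](~a | (c | b)), 1   [~[]-rule on 3: fresh world 1, 0R1]
8. ~a | (c | b), 1   [[]-rule on 2 via 0R1]
9. c | b, 1   [|-rule on 8 (branches; this branch)]
10. b, 1   [|-rule on 9 (branches; this branch)]
11. ~(~a | (c | b)), 2   [~[]-rule on 7: fresh world 2, 1R2]
12. a, 2   [~|-rule on 11]
13. ~(c | b), 2   [~|-rule on 11]
14. ~c, 2   [~|-rule on 13]
15. ~b, 2   [~|-rule on 13]
Accessibility: 0R0, 0R1, 1R1, 1R2, 2R2
Complete open branch: countermodel on a T-frame, so not valid in T, nor in K (the same frame is also a K-frame).
S4-tableau for the negation ~([](~a | (c | b)) -> [][](~a | (c | b))):
1. ~([](~a | (c | b)) -> [][](~a | (c | b))), 0
2. [](~a | (c | b)), 0   [~->-rule on 1]
3. ~[][](~a | (c | b)), 0   [~->-rule on 1]
4. ~a | (c | b), 0   [[]-rule on 2 via 0R0]
5. c | b, 0   [|-rule on 4 (branches; this branch)]
6. b, 0   [|-rule on 5 (branches; this branch)]
7. ~[](~a | (c | b)), 1   [~[]-rule on 3: fresh world 1, 0R1]
8. ~a | (c | b), 1   [[]-rule on 2 via 0R1]
9. c | b, 1   [|-rule on 8 (branches; this branch)]
10. b, 1   [|-rule on 9 (branches; this branch)]
11. ~(~a | (c | b)), 2   [~[]-rule on 7: fresh world 2, 1R2]
12. a, 2   [~|-rule on 11]
13. ~(c | b), 2   [~|-rule on 11]
14. ~c, 2   [~|-rule on 13]
15. ~b, 2   [~|-rule on 13]
16. ~a | (c | b), 2   [[]-rule on 2 via 0R2]
17. c | b, 2   [|-rule on 16 (branches; this branch)]
18. b, 2   [|-rule on 17 (branches; this branch)]
Accessibility: 0R0, 0R1, 0R2, 1R1, 1R2, 2R2
Branch closes: b and ~b both at 2.
Every branch closes (one shown): valid in S4, hence also in S5 (every theorem of S4 is a theorem of S5).

S4, S5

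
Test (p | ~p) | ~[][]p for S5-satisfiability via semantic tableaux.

1. (p | ~p) | ~[][]p, u
2. ~[][]p, u   [|-rule on 1 (branches; this branch)]
3. ~[]p, v   [~[]-rule on 2: fresh world v, uRv]
4. ~p, w   [~[]-rule on 3: fresh world w, vRw]
Accessibility: uRu, uRv, uRw, vRu, vRv, vRw, wRu, wRv, wRw

Yes, satisfiable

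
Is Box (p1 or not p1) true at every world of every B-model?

Tableau for the negation not Box (p1 or not p1):
1. not Box (p1 or not p1), w0
2. not (p1 or not p1), w1
3. not p1, w1
4. p1, w1
Accessibility: w0Rw0, w0Rw1, w1Rw0, w1Rw1
Branch closes: p1 and not p1 both at w1.
All branches of the negation close; one closing branch shown above.

Valid in B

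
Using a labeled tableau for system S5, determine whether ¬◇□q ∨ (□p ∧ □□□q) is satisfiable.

1. ¬◇□q ∨ (□p ∧ □□□q), w0
2. □p ∧ □□□q, w0
3. □p, w0
4. □□□q, w0
5. p, w0
6. □□q, w0
7. □q, w0
8. q, w0
Accessibility: w0Rw0

Satisfiable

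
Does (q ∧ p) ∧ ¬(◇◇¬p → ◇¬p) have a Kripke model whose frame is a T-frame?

Satisfiable (open branch found)

1. (q ∧ p) ∧ ¬(◇◇¬p → ◇¬p), 0
2. q ∧ p, 0
3. ¬(◇◇¬p → ◇¬p), 0
4. q, 0
5. p, 0
6. ◇◇¬p, 0
7. ¬◇¬p, 0
8. ◇¬p, 1
9. p, 1
10. ¬p, 2
Accessibility: 0R0, 0R1, 1R1, 1R2, 2R2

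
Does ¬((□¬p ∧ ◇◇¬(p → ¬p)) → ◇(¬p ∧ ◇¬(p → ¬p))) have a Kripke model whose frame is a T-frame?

Unsatisfiable

1. ¬((□¬p ∧ ◇◇¬(p → ¬p)) → ◇(¬p ∧ ◇¬(p → ¬p))), u
2. □¬p ∧ ◇◇¬(p → ¬p), u
3. ¬◇(¬p ∧ ◇¬(p → ¬p)), u
4. □¬p, u
5. ◇◇¬(p → ¬p), u
6. ¬(¬p ∧ ◇¬(p → ¬p)), u
7. ¬p, u
8. ¬◇¬(p → ¬p), u
9. p → ¬p, u
10. ◇¬(p → ¬p), v
11. ¬(¬p ∧ ◇¬(p → ¬p)), v
12. ¬p, v
13. p → ¬p, v
14. ¬◇¬(p → ¬p), v
15. ¬(p → ¬p), w
16. p, w
17. p → ¬p, w
18. ¬p, w
Accessibility: uRu, uRv, vRv, vRw, wRw
Branch closes: p and ¬p both at w.
Every branch closes; the branch above is one of them.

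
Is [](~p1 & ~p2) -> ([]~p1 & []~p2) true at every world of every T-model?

Tableau for the negation ~([](~p1 & ~p2) -> ([]~p1 & []~p2)):
1. ~([](~p1 & ~p2) -> ([]~p1 & []~p2)), w0
2. [](~p1 & ~p2), w0   [~->-rule on 1]
3. ~([]~p1 & []~p2), w0   [~->-rule on 1]
4. ~p1 & ~p2, w0   [[]-rule on 2 via w0Rw0]
5. ~p1, w0   [&-rule on 4]
6. ~p2, w0   [&-rule on 4]
7. ~[]~p2, w0   [~&-rule on 3 (branches; this branch)]
8. p2, w1   [~[]-rule on 7: fresh world w1, w0Rw1]
9. ~p1 & ~p2, w1   [[]-rule on 2 via w0Rw1]
10. ~p1, w1   [&-rule on 9]
11. ~p2, w1   [&-rule on 9]
Accessibility: w0Rw0, w0Rw1, w1Rw1
Branch closes: p2 and ~p2 both at w1.
Every branch of the negation's tableau closes; the branch above is one of them.

Valid in T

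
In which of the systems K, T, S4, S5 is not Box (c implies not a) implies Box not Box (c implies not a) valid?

S4-tableau for the negation not (not Box (c implies not a) implies Box not Box (c implies not a)):
1. not (not Box (c implies not a) implies Box not Box (c implies not a)), u
2. not Box (c implies not a), u
3. not Box not Box (c implies not a), u
4. not (c implies not a), v
5. c, v
6. a, v
7. Box (c implies not a), w
8. c implies not a, w
9. not a, w
Accessibility: uRu, uRv, uRw, vRv, wRw
Complete open branch: countermodel on an S4-frame, so not valid in S4, nor in K, T (the same frame is also a K-frame and a T-frame).
S5-tableau for the negation not (not Box (c implies not a) implies Box not Box (c implies not a)):
1. not (not Box (c implies not a) implies Box not Box (c implies not a)), u
2. not Box (c implies not a), u
3. not Box not Box (c implies not a), u
4. not (c implies not a), v
5. c, v
6. a, v
7. Box (c implies not a), w
8. c implies not a, u
9. c implies not a, v
10. c implies not a, w
11. not a, u
12. not a, v
Accessibility: uRu, uRv, uRw, vRu, vRv, vRw, wRu, wRv, wRw
Branch closes: a and not a both at v.
Every branch closes (one shown): valid in S5.

S5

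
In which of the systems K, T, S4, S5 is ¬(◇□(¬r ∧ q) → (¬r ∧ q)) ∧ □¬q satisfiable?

K

T-tableau for the formula:
1. ¬(◇□(¬r ∧ q) → (¬r ∧ q)) ∧ □¬q, u
2. ¬(◇□(¬r ∧ q) → (¬r ∧ q)), u   [∧-rule on 1]
3. □¬q, u   [∧-rule on 1]
4. ◇□(¬r ∧ q), u   [¬→-rule on 2]
5. ¬(¬r ∧ q), u   [¬→-rule on 2]
6. ¬q, u   [□-rule on 3 via uRu]
7. □(¬r ∧ q), v   [◇-rule on 4: fresh world v, uRv]
8. ¬q, v   [□-rule on 3 via uRv]
9. ¬r ∧ q, v   [□-rule on 7 via vRv]
10. ¬r, v   [∧-rule on 9]
11. q, v   [∧-rule on 9]
Accessibility: uRu, uRv, vRv
Branch closes: q and ¬q both at v.
Every branch closes (one shown): unsatisfiable in T, hence also in S4, S5 (every S4/S5-frame is a T-frame).
K-tableau for the formula:
1. ¬(◇□(¬r ∧ q) → (¬r ∧ q)) ∧ □¬q, u
2. ¬(◇□(¬r ∧ q) → (¬r ∧ q)), u   [∧-rule on 1]
3. □¬q, u   [∧-rule on 1]
4. ◇□(¬r ∧ q), u   [¬→-rule on 2]
5. ¬(¬r ∧ q), u   [¬→-rule on 2]
6. ¬q, u   [¬∧-rule on 5 (branches; this branch)]
7. □(¬r ∧ q), v   [◇-rule on 4: fresh world v, uRv]
8. ¬q, v   [□-rule on 3 via uRv]
Accessibility: uRv
Complete open branch: satisfiable in K.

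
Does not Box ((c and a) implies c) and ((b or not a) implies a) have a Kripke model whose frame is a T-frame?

No, unsatisfiable

1. not Box ((c and a) implies c) and ((b or not a) implies a), w0
2. not Box ((c and a) implies c), w0
3. (b or not a) implies a, w0
4. not (b or not a), w0
5. not b, w0
6. a, w0
7. not ((c and a) implies c), w1
8. c and a, w1
9. not c, w1
10. c, w1
11. a, w1
Accessibility: w0Rw0, w0Rw1, w1Rw1
Branch closes: c and not c both at w1.
All branches of the tableau close; one closing branch shown above.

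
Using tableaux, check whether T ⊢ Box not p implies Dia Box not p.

Tableau for the negation not (Box not p implies Dia Box not p):
1. not (Box not p implies Dia Box not p), u
2. Box not p, u
3. not Dia Box not p, u
4. not p, u
5. not Box not p, u
6. p, v
7. not p, v
Accessibility: uRu, uRv, vRv
Branch closes: p and not p both at v.
All branches of the negation close; one closing branch shown above.

Valid in T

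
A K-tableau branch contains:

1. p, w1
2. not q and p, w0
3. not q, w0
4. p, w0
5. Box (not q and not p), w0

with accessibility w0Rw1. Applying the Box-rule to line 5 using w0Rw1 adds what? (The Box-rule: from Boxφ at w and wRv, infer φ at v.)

not q and not p, w1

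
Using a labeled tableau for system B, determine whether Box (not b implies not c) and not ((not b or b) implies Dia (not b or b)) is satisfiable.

No, unsatisfiable

1. Box (not b implies not c) and not ((not b or b) implies Dia (not b or b)), u
2. Box (not b implies not c), u   [and-rule on 1]
3. not ((not b or b) implies Dia (not b or b)), u   [and-rule on 1]
4. not b or b, u   [neg-implies-rule on 3]
5. not Dia (not b or b), u   [neg-implies-rule on 3]
6. not b implies not c, u   [Box-rule on 2 via uRu]
7. not (not b or b), u   [neg-Dia-rule on 5 via uRu]
8. b, u   [neg-or-rule on 7]
9. not b, u   [neg-or-rule on 7]
Accessibility: uRu
Branch closes: b and not b both at u.
All branches of the tableau close; one closing branch shown above.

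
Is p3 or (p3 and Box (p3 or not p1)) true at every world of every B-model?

Tableau for the negation not (p3 or (p3 and Box (p3 or not p1))):
1. not (p3 or (p3 and Box (p3 or not p1))), 0
2. not p3, 0
3. not (p3 and Box (p3 or not p1)), 0
4. not Box (p3 or not p1), 0
5. not (p3 or not p1), 1
6. not p3, 1
7. p1, 1
Accessibility: 0R0, 0R1, 1R0, 1R1
The negation has an open branch (countermodel exists).

Invalid (countermodel exists)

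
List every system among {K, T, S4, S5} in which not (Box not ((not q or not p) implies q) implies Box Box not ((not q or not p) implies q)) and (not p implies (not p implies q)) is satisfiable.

S4-tableau for the formula:
1. not (Box not ((not q or not p) implies q) implies Box Box not ((not q or not p) implies q)) and (not p implies (not p implies q)), 0
2. not (Box not ((not q or not p) implies q) implies Box Box not ((not q or not p) implies q)), 0
3. not p implies (not p implies q), 0
4. Box not ((not q or not p) implies q), 0
5. not Box Box not ((not q or not p) implies q), 0
6. not ((not q or not p) implies q), 0
7. not q or not p, 0
8. not q, 0
9. not p implies q, 0
10. p, 0
11. not Box not ((not q or not p) implies q), 1
12. not ((not q or not p) implies q), 1
13. not q or not p, 1
14. not q, 1
15. not p, 1
16. (not q or not p) implies q, 2
17. not ((not q or not p) implies q), 2
18. not q or not p, 2
19. not q, 2
20. not (not q or not p), 2
21. q, 2
22. p, 2
Accessibility: 0R0, 0R1, 0R2, 1R1, 1R2, 2R2
Branch closes: q and not q both at 2.
Every branch closes (one shown): unsatisfiable in S4, hence also in S5 (every S5-frame is an S4-frame).
T-tableau for the formula:
1. not (Box not ((not q or not p) implies q) implies Box Box not ((not q or not p) implies q)) and (not p implies (not p implies q)), 0
2. not (Box not ((not q or not p) implies q) implies Box Box not ((not q or not p) implies q)), 0
3. not p implies (not p implies q), 0
4. Box not ((not q or not p) implies q), 0
5. not Box Box not ((not q or not p) implies q), 0
6. not ((not q or not p) implies q), 0
7. not q or not p, 0
8. not q, 0
9. not p implies q, 0
10. p, 0
11. not Box not ((not q or not p) implies q), 1
12. not ((not q or not p) implies q), 1
13. not q or not p, 1
14. not q, 1
15. not p, 1
16. (not q or not p) implies q, 2
17. q, 2
Accessibility: 0R0, 0R1, 1R1, 1R2, 2R2
Complete open branch: satisfiable in T, hence also in K (this T-model is also a K-model).

K, T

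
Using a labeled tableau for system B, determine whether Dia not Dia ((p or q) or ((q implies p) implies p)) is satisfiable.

1. Dia not Dia ((p or q) or ((q implies p) implies p)), u
2. not Dia ((p or q) or ((q implies p) implies p)), v
3. not ((p or q) or ((q implies p) implies p)), u
4. not (p or q), u
5. not ((q implies p) implies p), u
6. not p, u
7. not q, u
8. q implies p, u
9. not ((p or q) or ((q implies p) implies p)), v
10. not (p or q), v
11. not ((q implies p) implies p), v
12. not p, v
13. not q, v
14. q implies p, v
Accessibility: uRu, uRv, vRu, vRv

Satisfiable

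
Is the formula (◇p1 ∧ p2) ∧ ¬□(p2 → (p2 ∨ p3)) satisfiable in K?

1. (◇p1 ∧ p2) ∧ ¬□(p2 → (p2 ∨ p3)), 0
2. ◇p1 ∧ p2, 0
3. ¬□(p2 → (p2 ∨ p3)), 0
4. ◇p1, 0
5. p2, 0
6. ¬(p2 → (p2 ∨ p3)), 1
7. p2, 1
8. ¬(p2 ∨ p3), 1
9. ¬p2, 1
10. ¬p3, 1
Accessibility: 0R1
Branch closes: p2 and ¬p2 both at 1.
(One branch shown.) All branches close.

Unsatisfiable (every branch closes)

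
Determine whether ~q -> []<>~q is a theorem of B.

Yes, valid

Tableau for the negation ~(~q -> []<>~q):
1. ~(~q -> []<>~q), w0
2. ~q, w0
3. ~[]<>~q, w0
4. ~<>~q, w1
5. q, w0
Accessibility: w0Rw0, w0Rw1, w1Rw0, w1Rw1
Branch closes: q and ~q both at w0.
All branches of the negation close; one closing branch shown above.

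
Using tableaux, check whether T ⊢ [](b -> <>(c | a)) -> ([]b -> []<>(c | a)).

Valid

Tableau for the negation ~([](b -> <>(c | a)) -> ([]b -> []<>(c | a))):
1. ~([](b -> <>(c | a)) -> ([]b -> []<>(c | a))), w0
2. [](b -> <>(c | a)), w0
3. ~([]b -> []<>(c | a)), w0
4. []b, w0
5. ~[]<>(c | a), w0
6. b -> <>(c | a), w0
7. b, w0
8. <>(c | a), w0
9. ~<>(c | a), w1
10. b -> <>(c | a), w1
11. b, w1
12. ~(c | a), w1
13. ~c, w1
14. ~a, w1
15. <>(c | a), w1
16. c | a, w2
17. b -> <>(c | a), w2
18. b, w2
19. a, w2
20. <>(c | a), w2
21. c | a, w3
22. ~(c | a), w3
23. ~c, w3
24. ~a, w3
25. a, w3
Accessibility: w0Rw0, w0Rw1, w0Rw2, w1Rw1, w1Rw3, w2Rw2, w3Rw3
Branch closes: a and ~a both at w3.
All branches of the negation close; one closing branch shown above.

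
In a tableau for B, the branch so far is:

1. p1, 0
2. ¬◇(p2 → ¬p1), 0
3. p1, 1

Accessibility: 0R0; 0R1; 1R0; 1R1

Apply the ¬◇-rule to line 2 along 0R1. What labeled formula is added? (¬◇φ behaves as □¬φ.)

¬◇φ behaves as □¬φ: propagate the negated body to each accessible world.

¬(p2 → ¬p1), 1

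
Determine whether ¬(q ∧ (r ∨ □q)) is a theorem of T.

Tableau for the negation q ∧ (r ∨ □q):
1. q ∧ (r ∨ □q), 0
2. q, 0   [∧-rule on 1]
3. r ∨ □q, 0   [∧-rule on 1]
4. □q, 0   [∨-rule on 3 (branches; this branch)]
Accessibility: 0R0
The negation has an open branch (countermodel exists).

Invalid (countermodel exists)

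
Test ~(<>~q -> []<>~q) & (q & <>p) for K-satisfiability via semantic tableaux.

1. ~(<>~q -> []<>~q) & (q & <>p), w0
2. ~(<>~q -> []<>~q), w0
3. q & <>p, w0
4. <>~q, w0
5. ~[]<>~q, w0
6. q, w0
7. <>p, w0
8. ~q, w1
9. ~<>~q, w2
10. p, w3
Accessibility: w0Rw1, w0Rw2, w0Rw3

Yes, satisfiable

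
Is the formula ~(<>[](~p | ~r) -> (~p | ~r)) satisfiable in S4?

Satisfiable (open branch found)

1. ~(<>[](~p | ~r) -> (~p | ~r)), 0
2. <>[](~p | ~r), 0
3. ~(~p | ~r), 0
4. p, 0
5. r, 0
6. [](~p | ~r), 1
7. ~p | ~r, 1
8. ~r, 1
Accessibility: 0R0, 0R1, 1R1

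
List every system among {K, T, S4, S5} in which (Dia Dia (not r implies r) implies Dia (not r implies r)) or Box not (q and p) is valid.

S4, S5

T-tableau for the negation not ((Dia Dia (not r implies r) implies Dia (not r implies r)) or Box not (q and p)):
1. not ((Dia Dia (not r implies r) implies Dia (not r implies r)) or Box not (q and p)), w0
2. not (Dia Dia (not r implies r) implies Dia (not r implies r)), w0   [neg-or-rule on 1]
3. not Box not (q and p), w0   [neg-or-rule on 1]
4. Dia Dia (not r implies r), w0   [neg-implies-rule on 2]
5. not Dia (not r implies r), w0   [neg-implies-rule on 2]
6. not (not r implies r), w0   [neg-Dia-rule on 5 via w0Rw0]
7. not r, w0   [neg-implies-rule on 6]
8. q and p, w1   [neg-Box-rule on 3: fresh world w1, w0Rw1]
9. q, w1   [and-rule on 8]
10. p, w1   [and-rule on 8]
11. not (not r implies r), w1   [neg-Dia-rule on 5 via w0Rw1]
12. not r, w1   [neg-implies-rule on 11]
13. Dia (not r implies r), w2   [Dia-rule on 4: fresh world w2, w0Rw2]
14. not (not r implies r), w2   [neg-Dia-rule on 5 via w0Rw2]
15. not r, w2   [neg-implies-rule on 14]
16. not r implies r, w3   [Dia-rule on 13: fresh world w3, w2Rw3]
17. r, w3   [implies-rule on 16 (branches; this branch)]
Accessibility: w0Rw0, w0Rw1, w0Rw2, w1Rw1, w2Rw2, w2Rw3, w3Rw3
Complete open branch: countermodel on a T-frame, so not valid in T, nor in K (the same frame is also a K-frame).
S4-tableau for the negation not ((Dia Dia (not r implies r) implies Dia (not r implies r)) or Box not (q and p)):
1. not ((Dia Dia (not r implies r) implies Dia (not r implies r)) or Box not (q and p)), w0
2. not (Dia Dia (not r implies r) implies Dia (not r implies r)), w0   [neg-or-rule on 1]
3. not Box not (q and p), w0   [neg-or-rule on 1]
4. Dia Dia (not r implies r), w0   [neg-implies-rule on 2]
5. not Dia (not r implies r), w0   [neg-implies-rule on 2]
6. not (not r implies r), w0   [neg-Dia-rule on 5 via w0Rw0]
7. not r, w0   [neg-implies-rule on 6]
8. q and p, w1   [neg-Box-rule on 3: fresh world w1, w0Rw1]
9. q, w1   [and-rule on 8]
10. p, w1   [and-rule on 8]
11. not (not r implies r), w1   [neg-Dia-rule on 5 via w0Rw1]
12. not r, w1   [neg-implies-rule on 11]
13. Dia (not r implies r), w2   [Dia-rule on 4: fresh world w2, w0Rw2]
14. not (not r implies r), w2   [neg-Dia-rule on 5 via w0Rw2]
15. not r, w2   [neg-implies-rule on 14]
16. not r implies r, w3   [Dia-rule on 13: fresh world w3, w2Rw3]
17. not (not r implies r), w3   [neg-Dia-rule on 5 via w0Rw3]
18. not r, w3   [neg-implies-rule on 17]
19. r, w3   [implies-rule on 16 (branches; this branch)]
Accessibility: w0Rw0, w0Rw1, w0Rw2, w0Rw3, w1Rw1, w2Rw2, w2Rw3, w3Rw3
Branch closes: r and not r both at w3.
Every branch closes (one shown): valid in S4, hence also in S5 (every theorem of S4 is a theorem of S5).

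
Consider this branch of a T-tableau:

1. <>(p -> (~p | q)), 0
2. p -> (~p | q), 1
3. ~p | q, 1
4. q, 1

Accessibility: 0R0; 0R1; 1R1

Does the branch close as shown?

There is no literal clash: for every atom and world, at most one sign appears.

Open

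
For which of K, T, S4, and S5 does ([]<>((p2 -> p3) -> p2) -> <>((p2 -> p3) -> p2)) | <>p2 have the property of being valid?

T, S4, S5

K-tableau for the negation ~(([]<>((p2 -> p3) -> p2) -> <>((p2 -> p3) -> p2)) | <>p2):
1. ~(([]<>((p2 -> p3) -> p2) -> <>((p2 -> p3) -> p2)) | <>p2), u
2. ~([]<>((p2 -> p3) -> p2) -> <>((p2 -> p3) -> p2)), u
3. ~<>p2, u
4. []<>((p2 -> p3) -> p2), u
5. ~<>((p2 -> p3) -> p2), u
Complete open branch: countermodel on a K-frame, so not valid in K.
T-tableau for the negation ~(([]<>((p2 -> p3) -> p2) -> <>((p2 -> p3) -> p2)) | <>p2):
1. ~(([]<>((p2 -> p3) -> p2) -> <>((p2 -> p3) -> p2)) | <>p2), u
2. ~([]<>((p2 -> p3) -> p2) -> <>((p2 -> p3) -> p2)), u
3. ~<>p2, u
4. []<>((p2 -> p3) -> p2), u
5. ~<>((p2 -> p3) -> p2), u
6. ~p2, u
7. <>((p2 -> p3) -> p2), u
8. ~((p2 -> p3) -> p2), u
9. p2 -> p3, u
10. p3, u
11. (p2 -> p3) -> p2, v
12. ~p2, v
13. <>((p2 -> p3) -> p2), v
14. ~((p2 -> p3) -> p2), v
15. p2 -> p3, v
16. ~(p2 -> p3), v
17. p2, v
18. ~p3, v
Accessibility: uRu, uRv, vRv
Branch closes: p2 and ~p2 both at v.
Every branch closes (one shown): valid in T, hence also in S4, S5 (every theorem of T is a theorem of S4 and S5).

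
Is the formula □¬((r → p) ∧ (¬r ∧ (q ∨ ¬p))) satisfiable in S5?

1. □¬((r → p) ∧ (¬r ∧ (q ∨ ¬p))), 0
2. ¬((r → p) ∧ (¬r ∧ (q ∨ ¬p))), 0   [□-rule on 1 via 0R0]
3. ¬(¬r ∧ (q ∨ ¬p)), 0   [¬∧-rule on 2 (branches; this branch)]
4. ¬(q ∨ ¬p), 0   [¬∧-rule on 3 (branches; this branch)]
5. ¬q, 0   [¬∨-rule on 4]
6. p, 0   [¬∨-rule on 4]
Accessibility: 0R0

Satisfiable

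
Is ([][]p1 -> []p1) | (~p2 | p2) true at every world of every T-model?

Tableau for the negation ~(([][]p1 -> []p1) | (~p2 | p2)):
1. ~(([][]p1 -> []p1) | (~p2 | p2)), 0
2. ~([][]p1 -> []p1), 0
3. ~(~p2 | p2), 0
4. [][]p1, 0
5. ~[]p1, 0
6. p2, 0
7. ~p2, 0
Accessibility: 0R0
Branch closes: p2 and ~p2 both at 0.
All branches of the negation close; one closing branch shown above.

Valid in T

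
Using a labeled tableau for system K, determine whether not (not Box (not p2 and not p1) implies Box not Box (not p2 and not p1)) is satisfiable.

1. not (not Box (not p2 and not p1) implies Box not Box (not p2 and not p1)), u
2. not Box (not p2 and not p1), u
3. not Box not Box (not p2 and not p1), u
4. not (not p2 and not p1), v
5. p1, v
6. Box (not p2 and not p1), w
Accessibility: uRv, uRw

Yes, satisfiable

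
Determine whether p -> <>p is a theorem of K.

Not valid

Tableau for the negation ~(p -> <>p):
1. ~(p -> <>p), w0
2. p, w0
3. ~<>p, w0
The negation has an open branch (countermodel exists).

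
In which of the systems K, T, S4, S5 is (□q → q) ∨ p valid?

T, S4, S5

K-tableau for the negation ¬((□q → q) ∨ p):
1. ¬((□q → q) ∨ p), 0
2. ¬(□q → q), 0
3. ¬p, 0
4. □q, 0
5. ¬q, 0
Complete open branch: countermodel on a K-frame, so not valid in K.
T-tableau for the negation ¬((□q → q) ∨ p):
1. ¬((□q → q) ∨ p), 0
2. ¬(□q → q), 0
3. ¬p, 0
4. □q, 0
5. ¬q, 0
6. q, 0
Accessibility: 0R0
Branch closes: q and ¬q both at 0.
Every branch closes (one shown): valid in T, hence also in S4, S5 (every theorem of T is a theorem of S4 and S5).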